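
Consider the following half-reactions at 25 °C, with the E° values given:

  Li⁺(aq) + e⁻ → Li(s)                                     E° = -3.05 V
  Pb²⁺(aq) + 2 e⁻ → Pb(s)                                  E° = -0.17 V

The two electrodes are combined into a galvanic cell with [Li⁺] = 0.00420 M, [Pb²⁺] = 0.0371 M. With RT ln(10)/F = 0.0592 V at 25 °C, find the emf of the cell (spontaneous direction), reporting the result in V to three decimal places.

+2.978 V

Pb²⁺/Pb is the cathode (higher E°), Li⁺/Li the anode: E°cell = -0.17 − (-3.05) = +2.88 V, n = 2.
Overall: Pb²⁺(aq) + 2 Li(s) → Pb(s) + 2 Li⁺(aq)
Q = [Li⁺]^2 / ([Pb²⁺]); log Q = -3.323.
E = E° − (0.0592/n) log Q = +2.88 − (0.0592/2)(-3.323) = +2.978 V.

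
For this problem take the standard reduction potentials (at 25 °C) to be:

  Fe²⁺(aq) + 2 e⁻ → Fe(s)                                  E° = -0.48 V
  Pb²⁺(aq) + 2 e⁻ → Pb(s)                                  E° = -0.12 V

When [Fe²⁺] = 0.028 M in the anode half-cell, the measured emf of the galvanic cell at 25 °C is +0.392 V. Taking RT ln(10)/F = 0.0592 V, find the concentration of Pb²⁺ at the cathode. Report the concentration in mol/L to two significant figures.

0.34 M

Pb²⁺/Pb is the cathode, Fe²⁺/Fe the anode: E°cell = +0.36 V, n = 2.
Overall reaction: Pb²⁺(aq) + Fe(s) → Pb(s) + Fe²⁺(aq); Q = [Fe²⁺]^1/[Pb²⁺]^1.
From E = E° − (0.0592/n) log Q: log Q = (E° − E)·n/0.0592 = (+0.36 − (+0.392))·2/0.0592 = -1.0811.
So 1·log[Pb²⁺] = 1·log(0.028) − log Q = -1.5528 − (-1.0811) = -0.4717; [Pb²⁺] = 10^(-0.4717) ≈ 0.34 M.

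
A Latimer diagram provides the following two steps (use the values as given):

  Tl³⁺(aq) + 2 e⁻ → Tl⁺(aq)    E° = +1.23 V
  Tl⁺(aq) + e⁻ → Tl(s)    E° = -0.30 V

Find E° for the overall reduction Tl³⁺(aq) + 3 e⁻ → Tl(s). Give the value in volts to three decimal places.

+0.720 V

Since ΔG° = −nFE° is additive over sequential reductions, n₃E°₃ = n₁E°₁ + n₂E°₂.
E°₃ = (2×+1.23 + 1×-0.30) / 3 = (+2.160) / 3 = +0.720 V.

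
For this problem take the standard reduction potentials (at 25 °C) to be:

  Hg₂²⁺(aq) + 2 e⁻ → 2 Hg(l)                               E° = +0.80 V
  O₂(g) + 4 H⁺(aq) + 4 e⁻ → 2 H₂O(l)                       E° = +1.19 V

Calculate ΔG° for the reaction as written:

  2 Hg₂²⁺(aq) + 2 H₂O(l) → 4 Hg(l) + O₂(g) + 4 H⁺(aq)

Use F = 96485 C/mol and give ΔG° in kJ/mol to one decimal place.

+150.5 kJ/mol

As written, Hg₂²⁺/Hg is reduced (cathode) and O₂/H₂O is oxidised (anode), so E°cell = (+0.80) − (+1.19) = -0.39 V.
Balancing electrons gives n = 4.
ΔG° = −nFE° = −(4)(96485)(-0.39) = 150,517 J = +150.5 kJ/mol.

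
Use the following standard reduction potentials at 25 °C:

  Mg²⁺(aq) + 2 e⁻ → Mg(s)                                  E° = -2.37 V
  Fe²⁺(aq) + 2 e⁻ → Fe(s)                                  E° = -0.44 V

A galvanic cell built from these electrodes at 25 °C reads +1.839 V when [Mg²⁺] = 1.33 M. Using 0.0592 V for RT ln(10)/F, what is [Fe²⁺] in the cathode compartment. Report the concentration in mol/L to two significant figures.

Fe²⁺/Fe is the cathode, Mg²⁺/Mg the anode: E°cell = +1.93 V, n = 2.
Overall reaction: Fe²⁺(aq) + Mg(s) → Fe(s) + Mg²⁺(aq); Q = [Mg²⁺]^1/[Fe²⁺]^1.
From E = E° − (0.0592/n) log Q: log Q = (E° − E)·n/0.0592 = (+1.93 − (+1.839))·2/0.0592 = 3.0743.
So 1·log[Fe²⁺] = 1·log(1.33) − log Q = 0.1239 − (3.0743) = -2.9504; [Fe²⁺] = 10^(-2.9504) ≈ 0.0011 M.

0.0011 M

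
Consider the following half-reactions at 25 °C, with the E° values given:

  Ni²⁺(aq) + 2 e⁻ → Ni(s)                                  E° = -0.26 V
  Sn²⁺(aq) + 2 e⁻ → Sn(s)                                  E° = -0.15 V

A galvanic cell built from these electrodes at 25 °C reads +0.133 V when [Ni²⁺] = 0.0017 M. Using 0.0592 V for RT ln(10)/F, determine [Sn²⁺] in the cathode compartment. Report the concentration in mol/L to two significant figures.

Sn²⁺/Sn is the cathode, Ni²⁺/Ni the anode: E°cell = +0.11 V, n = 2.
Overall reaction: Sn²⁺(aq) + Ni(s) → Sn(s) + Ni²⁺(aq); Q = [Ni²⁺]^1/[Sn²⁺]^1.
From E = E° − (0.0592/n) log Q: log Q = (E° − E)·n/0.0592 = (+0.11 − (+0.133))·2/0.0592 = -0.7770.
So 1·log[Sn²⁺] = 1·log(0.0017) − log Q = -2.7696 − (-0.7770) = -1.9926; [Sn²⁺] = 10^(-1.9926) ≈ 0.010 M.

0.010 M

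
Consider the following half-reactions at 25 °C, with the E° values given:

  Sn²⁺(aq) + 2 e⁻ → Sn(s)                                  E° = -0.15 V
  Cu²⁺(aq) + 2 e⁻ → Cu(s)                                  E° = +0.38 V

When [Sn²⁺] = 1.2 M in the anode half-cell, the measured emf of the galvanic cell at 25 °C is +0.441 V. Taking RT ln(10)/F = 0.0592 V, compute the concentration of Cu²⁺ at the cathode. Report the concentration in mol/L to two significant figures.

Cu²⁺/Cu is the cathode, Sn²⁺/Sn the anode: E°cell = +0.53 V, n = 2.
Overall reaction: Cu²⁺(aq) + Sn(s) → Cu(s) + Sn²⁺(aq); Q = [Sn²⁺]^1/[Cu²⁺]^1.
From E = E° − (0.0592/n) log Q: log Q = (E° − E)·n/0.0592 = (+0.53 − (+0.441))·2/0.0592 = 3.0068.
So 1·log[Cu²⁺] = 1·log(1.2) − log Q = 0.0792 − (3.0068) = -2.9276; [Cu²⁺] = 10^(-2.9276) ≈ 0.0012 M.

0.0012 M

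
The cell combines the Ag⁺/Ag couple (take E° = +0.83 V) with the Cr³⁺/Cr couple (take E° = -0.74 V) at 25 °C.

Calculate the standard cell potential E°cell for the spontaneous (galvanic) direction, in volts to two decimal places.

+1.57 V

The Ag⁺/Ag couple has the higher reduction potential, so it is the cathode; Cr³⁺/Cr is oxidised at the anode.
E°cell = E°(cathode) − E°(anode) = (+0.83) − (-0.74) = +1.57 V.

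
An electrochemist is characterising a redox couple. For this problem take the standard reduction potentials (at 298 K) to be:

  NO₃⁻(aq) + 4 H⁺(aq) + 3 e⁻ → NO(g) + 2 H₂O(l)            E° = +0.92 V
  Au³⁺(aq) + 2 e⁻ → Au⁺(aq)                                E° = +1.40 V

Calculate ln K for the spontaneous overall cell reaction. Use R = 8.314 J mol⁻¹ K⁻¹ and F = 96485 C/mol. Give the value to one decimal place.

112.2

Cathode: Au³⁺/Au⁺; anode: NO₃⁻/NO. E°cell = (+1.40) − (+0.92) = +0.48 V, with n = 6.
ΔG° = −nFE° = −RT ln K, so ln K = nFE°/(RT) = (6)(96485)(+0.48) / ((8.314)(298)) = 112.157.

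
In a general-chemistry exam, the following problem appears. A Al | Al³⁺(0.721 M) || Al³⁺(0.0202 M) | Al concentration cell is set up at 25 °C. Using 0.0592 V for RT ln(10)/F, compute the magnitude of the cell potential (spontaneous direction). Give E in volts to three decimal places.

For a concentration cell E°cell = 0. The 0.721 M side is the cathode (reduction is favoured where [Al³⁺] is higher).
With n = 3, E = −(0.0592/3) log([Al³⁺]ₐₙ/[Al³⁺]꜀ₐₜ) = −(0.0592/3) log(0.0202/0.721) = −(0.0592/3)(-1.553) = +0.031 V.

+0.031 V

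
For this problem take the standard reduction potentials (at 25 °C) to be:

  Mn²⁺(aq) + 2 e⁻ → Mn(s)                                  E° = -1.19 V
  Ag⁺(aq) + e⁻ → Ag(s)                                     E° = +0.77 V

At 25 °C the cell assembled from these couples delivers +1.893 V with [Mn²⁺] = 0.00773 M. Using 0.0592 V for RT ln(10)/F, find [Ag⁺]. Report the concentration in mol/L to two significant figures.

Ag⁺/Ag is the cathode, Mn²⁺/Mn the anode: E°cell = +1.96 V, n = 2.
Overall reaction: 2 Ag⁺(aq) + Mn(s) → 2 Ag(s) + Mn²⁺(aq); Q = [Mn²⁺]^1/[Ag⁺]^2.
From E = E° − (0.0592/n) log Q: log Q = (E° − E)·n/0.0592 = (+1.96 − (+1.893))·2/0.0592 = 2.2635.
So 2·log[Ag⁺] = 1·log(0.00773) − log Q = -2.1118 − (2.2635) = -4.3753; log[Ag⁺] = -4.3753 / 2 = -2.1877; [Ag⁺] = 10^(-2.1877) ≈ 0.0065 M.

0.0065 M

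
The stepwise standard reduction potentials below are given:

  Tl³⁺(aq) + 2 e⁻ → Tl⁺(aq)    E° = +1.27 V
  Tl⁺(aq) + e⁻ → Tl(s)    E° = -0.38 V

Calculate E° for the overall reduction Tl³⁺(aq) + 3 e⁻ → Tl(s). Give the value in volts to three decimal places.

+0.720 V

Standard free energies of sequential steps add: ΔG°₃ = ΔG°₁ + ΔG°₂, so n₃E°₃ = n₁E°₁ + n₂E°₂.
E°₃ = (2×+1.27 + 1×-0.38) / 3 = (+2.160) / 3 = +0.720 V.
Simply averaging or adding the two E° values would be wrong; the electron-weighted sum is required.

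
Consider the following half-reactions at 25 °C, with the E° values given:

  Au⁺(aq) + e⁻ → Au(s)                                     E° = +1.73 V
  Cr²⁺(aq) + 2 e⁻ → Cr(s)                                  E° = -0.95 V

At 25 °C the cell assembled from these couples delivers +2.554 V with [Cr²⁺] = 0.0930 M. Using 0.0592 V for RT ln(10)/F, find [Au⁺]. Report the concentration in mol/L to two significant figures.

Au⁺/Au is the cathode, Cr²⁺/Cr the anode: E°cell = +2.68 V, n = 2.
Overall reaction: 2 Au⁺(aq) + Cr(s) → 2 Au(s) + Cr²⁺(aq); Q = [Cr²⁺]^1/[Au⁺]^2.
From E = E° − (0.0592/n) log Q: log Q = (E° − E)·n/0.0592 = (+2.68 − (+2.554))·2/0.0592 = 4.2568.
So 2·log[Au⁺] = 1·log(0.093) − log Q = -1.0315 − (4.2568) = -5.2883; log[Au⁺] = -5.2883 / 2 = -2.6441; [Au⁺] = 10^(-2.6441) ≈ 0.0023 M.

0.0023 M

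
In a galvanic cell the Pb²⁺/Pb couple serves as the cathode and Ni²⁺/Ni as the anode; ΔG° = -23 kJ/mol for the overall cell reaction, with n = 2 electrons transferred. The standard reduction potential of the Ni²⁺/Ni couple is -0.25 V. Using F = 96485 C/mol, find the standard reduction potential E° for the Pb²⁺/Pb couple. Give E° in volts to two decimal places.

E°cell = −ΔG°/(nF) = −(-23×10³)/((2)(96485)) = +0.119 V.
Since Pb²⁺/Pb is the cathode and Ni²⁺/Ni the anode, E°cell = E°(Pb²⁺/Pb) − E°(Ni²⁺/Ni).
So E°(Pb²⁺/Pb) = E°cell + E°(Ni²⁺/Ni) = +0.119 + (-0.25) = -0.13 V.

-0.13 V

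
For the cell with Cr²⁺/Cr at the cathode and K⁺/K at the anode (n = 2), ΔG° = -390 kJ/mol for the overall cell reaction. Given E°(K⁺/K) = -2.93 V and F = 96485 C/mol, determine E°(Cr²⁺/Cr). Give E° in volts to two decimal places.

E°cell = −ΔG°/(nF) = −(-390×10³)/((2)(96485)) = +2.021 V.
Since Cr²⁺/Cr is the cathode and K⁺/K the anode, E°cell = E°(Cr²⁺/Cr) − E°(K⁺/K).
So E°(Cr²⁺/Cr) = E°cell + E°(K⁺/K) = +2.021 + (-2.93) = -0.91 V.

-0.91 V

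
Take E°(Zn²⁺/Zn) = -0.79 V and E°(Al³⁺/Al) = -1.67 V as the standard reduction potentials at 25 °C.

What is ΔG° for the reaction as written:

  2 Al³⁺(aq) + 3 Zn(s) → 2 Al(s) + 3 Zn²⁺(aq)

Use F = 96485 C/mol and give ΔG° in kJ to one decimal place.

+509.4 kJ

As written, Al³⁺/Al is reduced (cathode) and Zn²⁺/Zn is oxidised (anode), so E°cell = (-1.67) − (-0.79) = -0.88 V.
Balancing electrons gives n = 6.
ΔG° = −nFE° = −(6)(96485)(-0.88) = 509,441 J = +509.4 kJ.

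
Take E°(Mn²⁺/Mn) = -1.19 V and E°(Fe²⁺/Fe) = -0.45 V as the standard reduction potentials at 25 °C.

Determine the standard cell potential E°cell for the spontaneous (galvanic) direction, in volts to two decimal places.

The Fe²⁺/Fe couple has the higher reduction potential, so it is the cathode; Mn²⁺/Mn is oxidised at the anode.
E°cell = E°(cathode) − E°(anode) = (-0.45) − (-1.19) = +0.74 V.

+0.74 V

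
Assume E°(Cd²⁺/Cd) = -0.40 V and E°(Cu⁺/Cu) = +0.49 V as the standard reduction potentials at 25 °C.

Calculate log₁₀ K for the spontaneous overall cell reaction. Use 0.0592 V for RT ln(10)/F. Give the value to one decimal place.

30.1

Cathode: Cu⁺/Cu; anode: Cd²⁺/Cd. E°cell = +0.89 V, n = 2.
log K = nE°cell / 0.0592 = (2)(+0.89) / 0.0592 = 30.1.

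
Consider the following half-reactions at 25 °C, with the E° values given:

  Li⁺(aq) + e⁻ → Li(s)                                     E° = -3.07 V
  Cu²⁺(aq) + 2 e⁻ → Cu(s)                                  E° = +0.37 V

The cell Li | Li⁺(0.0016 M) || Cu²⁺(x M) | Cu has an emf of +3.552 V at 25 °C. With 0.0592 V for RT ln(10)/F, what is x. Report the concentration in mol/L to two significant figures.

0.016 M

Cu²⁺/Cu is the cathode, Li⁺/Li the anode: E°cell = +3.44 V, n = 2.
Overall reaction: Cu²⁺(aq) + 2 Li(s) → Cu(s) + 2 Li⁺(aq); Q = [Li⁺]^2/[Cu²⁺]^1.
From E = E° − (0.0592/n) log Q: log Q = (E° − E)·n/0.0592 = (+3.44 − (+3.552))·2/0.0592 = -3.7838.
So 1·log[Cu²⁺] = 2·log(0.0016) − log Q = -5.5918 − (-3.7838) = -1.8080; [Cu²⁺] = 10^(-1.8080) ≈ 0.016 M.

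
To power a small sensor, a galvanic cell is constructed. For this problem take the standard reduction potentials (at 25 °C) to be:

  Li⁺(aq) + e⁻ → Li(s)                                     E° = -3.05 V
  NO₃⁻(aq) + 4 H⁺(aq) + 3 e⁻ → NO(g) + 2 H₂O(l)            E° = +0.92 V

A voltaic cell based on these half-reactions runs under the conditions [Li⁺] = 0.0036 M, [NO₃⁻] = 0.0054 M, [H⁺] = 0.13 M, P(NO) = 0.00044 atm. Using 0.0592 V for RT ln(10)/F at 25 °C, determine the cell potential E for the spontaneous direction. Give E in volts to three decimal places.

+4.066 V

NO₃⁻/NO is the cathode (higher E°), Li⁺/Li the anode: E°cell = +0.92 − (-3.05) = +3.97 V, n = 3.
Overall: NO₃⁻(aq) + 4 H⁺(aq) + 3 Li(s) → NO(g) + 2 H₂O(l) + 3 Li⁺(aq)
Q = P(NO)·[Li⁺]^3 / ([NO₃⁻]·[H⁺]^4); log Q = -4.876.
E = E° − (0.0592/n) log Q = +3.97 − (0.0592/3)(-4.876) = +4.066 V.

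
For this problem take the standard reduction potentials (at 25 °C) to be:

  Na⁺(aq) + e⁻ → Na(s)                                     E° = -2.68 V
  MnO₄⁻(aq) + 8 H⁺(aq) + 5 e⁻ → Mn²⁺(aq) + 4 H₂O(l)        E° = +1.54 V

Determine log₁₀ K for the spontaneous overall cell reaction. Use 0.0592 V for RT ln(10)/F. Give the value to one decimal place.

356.4

Cathode: MnO₄⁻/Mn²⁺; anode: Na⁺/Na. E°cell = +4.22 V, n = 5.
log K = nE°cell / 0.0592 = (5)(+4.22) / 0.0592 = 356.4.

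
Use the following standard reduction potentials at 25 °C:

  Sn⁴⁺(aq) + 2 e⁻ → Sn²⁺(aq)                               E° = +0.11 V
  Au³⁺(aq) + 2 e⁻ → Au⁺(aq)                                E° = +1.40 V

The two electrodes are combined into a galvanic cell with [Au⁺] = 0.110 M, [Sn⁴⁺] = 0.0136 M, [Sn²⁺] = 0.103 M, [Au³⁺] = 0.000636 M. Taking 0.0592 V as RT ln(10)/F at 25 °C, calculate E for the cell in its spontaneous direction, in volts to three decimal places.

Au³⁺/Au⁺ is the cathode (higher E°), Sn⁴⁺/Sn²⁺ the anode: E°cell = +1.40 − (+0.11) = +1.29 V, n = 2.
Overall: Au³⁺(aq) + Sn²⁺(aq) → Au⁺(aq) + Sn⁴⁺(aq)
Q = [Au⁺]·[Sn⁴⁺] / ([Au³⁺]·[Sn²⁺]); log Q = 1.359.
E = E° − (0.0592/n) log Q = +1.29 − (0.0592/2)(1.359) = +1.250 V.

+1.250 V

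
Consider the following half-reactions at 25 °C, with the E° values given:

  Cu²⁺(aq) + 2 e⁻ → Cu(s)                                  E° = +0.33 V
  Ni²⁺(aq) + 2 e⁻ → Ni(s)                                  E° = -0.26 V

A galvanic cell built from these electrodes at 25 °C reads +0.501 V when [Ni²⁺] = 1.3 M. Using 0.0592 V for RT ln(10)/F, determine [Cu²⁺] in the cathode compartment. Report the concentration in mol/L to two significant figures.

Cu²⁺/Cu is the cathode, Ni²⁺/Ni the anode: E°cell = +0.59 V, n = 2.
Overall reaction: Cu²⁺(aq) + Ni(s) → Cu(s) + Ni²⁺(aq); Q = [Ni²⁺]^1/[Cu²⁺]^1.
From E = E° − (0.0592/n) log Q: log Q = (E° − E)·n/0.0592 = (+0.59 − (+0.501))·2/0.0592 = 3.0068.
So 1·log[Cu²⁺] = 1·log(1.3) − log Q = 0.1139 − (3.0068) = -2.8929; [Cu²⁺] = 10^(-2.8929) ≈ 0.0013 M.

0.0013 M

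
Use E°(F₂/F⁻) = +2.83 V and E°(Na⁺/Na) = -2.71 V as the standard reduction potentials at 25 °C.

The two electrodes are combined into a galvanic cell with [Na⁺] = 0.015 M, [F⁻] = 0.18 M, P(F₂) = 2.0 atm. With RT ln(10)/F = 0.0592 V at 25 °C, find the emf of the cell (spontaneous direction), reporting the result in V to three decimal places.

F₂/F⁻ is the cathode (higher E°), Na⁺/Na the anode: E°cell = +2.83 − (-2.71) = +5.54 V, n = 2.
Overall: F₂(g) + 2 Na(s) → 2 F⁻(aq) + 2 Na⁺(aq)
Q = [F⁻]^2·[Na⁺]^2 / (P(F₂)); log Q = -5.438.
E = E° − (0.0592/n) log Q = +5.54 − (0.0592/2)(-5.438) = +5.701 V.

+5.701 V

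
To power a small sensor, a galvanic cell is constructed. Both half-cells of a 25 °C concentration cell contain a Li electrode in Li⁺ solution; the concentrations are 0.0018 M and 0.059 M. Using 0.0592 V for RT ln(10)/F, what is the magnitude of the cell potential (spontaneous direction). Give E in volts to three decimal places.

+0.090 V

For a concentration cell E°cell = 0. The 0.059 M side is the cathode (reduction is favoured where [Li⁺] is higher).
With n = 1, E = −(0.0592/1) log([Li⁺]ₐₙ/[Li⁺]꜀ₐₜ) = −(0.0592/1) log(0.0018/0.059) = −(0.0592/1)(-1.516) = +0.090 V.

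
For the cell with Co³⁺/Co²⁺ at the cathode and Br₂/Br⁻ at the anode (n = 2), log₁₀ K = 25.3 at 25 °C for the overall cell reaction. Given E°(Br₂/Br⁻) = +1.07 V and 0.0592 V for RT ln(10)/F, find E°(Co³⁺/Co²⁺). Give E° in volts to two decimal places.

+1.82 V

E°cell = (0.0592/n)·log K = (0.0592/2)(25.3) = +0.749 V.
Since Co³⁺/Co²⁺ is the cathode and Br₂/Br⁻ the anode, E°cell = E°(Co³⁺/Co²⁺) − E°(Br₂/Br⁻).
So E°(Co³⁺/Co²⁺) = E°cell + E°(Br₂/Br⁻) = +0.749 + (+1.07) = +1.82 V.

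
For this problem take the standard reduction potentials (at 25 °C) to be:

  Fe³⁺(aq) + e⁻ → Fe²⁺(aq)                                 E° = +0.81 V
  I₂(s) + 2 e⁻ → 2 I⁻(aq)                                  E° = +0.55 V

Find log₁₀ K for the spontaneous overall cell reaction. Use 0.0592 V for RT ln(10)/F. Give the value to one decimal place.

8.8

Cathode: Fe³⁺/Fe²⁺; anode: I₂/I⁻. E°cell = +0.26 V, n = 2.
log K = nE°cell / 0.0592 = (2)(+0.26) / 0.0592 = 8.8.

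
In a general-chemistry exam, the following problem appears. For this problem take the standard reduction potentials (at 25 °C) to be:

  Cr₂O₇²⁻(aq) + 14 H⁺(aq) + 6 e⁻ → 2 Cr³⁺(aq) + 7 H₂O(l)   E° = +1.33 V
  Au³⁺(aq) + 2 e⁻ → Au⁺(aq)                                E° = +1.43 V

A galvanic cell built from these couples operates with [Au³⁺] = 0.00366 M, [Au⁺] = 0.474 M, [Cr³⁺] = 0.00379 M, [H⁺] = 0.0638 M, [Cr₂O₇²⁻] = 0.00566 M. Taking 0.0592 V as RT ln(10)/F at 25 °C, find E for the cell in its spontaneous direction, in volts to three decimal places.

+0.177 V

Au³⁺/Au⁺ is the cathode (higher E°), Cr₂O₇²⁻/Cr³⁺ the anode: E°cell = +1.43 − (+1.33) = +0.10 V, n = 6.
Overall: 3 Au³⁺(aq) + 2 Cr³⁺(aq) + 7 H₂O(l) → 3 Au⁺(aq) + Cr₂O₇²⁻(aq) + 14 H⁺(aq)
Q = [Au⁺]^3·[Cr₂O₇²⁻]·[H⁺]^14 / ([Au³⁺]^3·[Cr³⁺]^2); log Q = -7.800.
E = E° − (0.0592/n) log Q = +0.10 − (0.0592/6)(-7.800) = +0.177 V.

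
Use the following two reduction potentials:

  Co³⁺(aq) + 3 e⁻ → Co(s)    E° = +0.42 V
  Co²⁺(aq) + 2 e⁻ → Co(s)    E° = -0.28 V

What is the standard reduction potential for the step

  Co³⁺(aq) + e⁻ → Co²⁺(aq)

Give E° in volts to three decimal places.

+1.820 V

Sequential free energies add, so n₃E°₃ = n₁E°₁ + n₂E°₂.
With n₃ = 3, and the known step contributing 2×(-0.28) V, the unknown satisfies 1·E° = 3×(+0.42) − 2×(-0.28) = +1.820.
E° = +1.820 / 1 = +1.820 V.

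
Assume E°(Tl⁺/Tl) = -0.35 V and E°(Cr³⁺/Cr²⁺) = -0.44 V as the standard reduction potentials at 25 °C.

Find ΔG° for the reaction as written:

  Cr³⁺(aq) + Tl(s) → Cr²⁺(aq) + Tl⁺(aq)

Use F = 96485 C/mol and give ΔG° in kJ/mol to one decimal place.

+8.7 kJ/mol

As written, Cr³⁺/Cr²⁺ is reduced (cathode) and Tl⁺/Tl is oxidised (anode), so E°cell = (-0.44) − (-0.35) = -0.09 V.
Balancing electrons gives n = 1.
ΔG° = −nFE° = −(1)(96485)(-0.09) = 8,684 J = +8.7 kJ/mol.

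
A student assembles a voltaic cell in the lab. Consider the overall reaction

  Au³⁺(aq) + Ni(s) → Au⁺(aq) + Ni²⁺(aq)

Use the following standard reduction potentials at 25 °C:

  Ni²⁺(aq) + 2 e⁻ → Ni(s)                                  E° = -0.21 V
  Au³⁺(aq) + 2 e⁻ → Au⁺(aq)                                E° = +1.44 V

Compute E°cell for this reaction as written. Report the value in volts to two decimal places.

The Au³⁺/Au⁺ couple has the higher reduction potential, so it is the cathode; Ni²⁺/Ni is oxidised at the anode.
E°cell = E°(cathode) − E°(anode) = (+1.44) − (-0.21) = +1.65 V.

+1.65 V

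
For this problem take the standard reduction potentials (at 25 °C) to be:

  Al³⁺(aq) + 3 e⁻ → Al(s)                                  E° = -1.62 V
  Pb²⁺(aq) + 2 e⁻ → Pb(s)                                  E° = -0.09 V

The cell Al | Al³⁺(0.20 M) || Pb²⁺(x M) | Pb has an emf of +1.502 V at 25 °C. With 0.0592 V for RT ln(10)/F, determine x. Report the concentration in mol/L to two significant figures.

0.039 M

Pb²⁺/Pb is the cathode, Al³⁺/Al the anode: E°cell = +1.53 V, n = 6.
Overall reaction: 3 Pb²⁺(aq) + 2 Al(s) → 3 Pb(s) + 2 Al³⁺(aq); Q = [Al³⁺]^2/[Pb²⁺]^3.
From E = E° − (0.0592/n) log Q: log Q = (E° − E)·n/0.0592 = (+1.53 − (+1.502))·6/0.0592 = 2.8378.
So 3·log[Pb²⁺] = 2·log(0.2) − log Q = -1.3979 − (2.8378) = -4.2357; log[Pb²⁺] = -4.2357 / 3 = -1.4119; [Pb²⁺] = 10^(-1.4119) ≈ 0.039 M.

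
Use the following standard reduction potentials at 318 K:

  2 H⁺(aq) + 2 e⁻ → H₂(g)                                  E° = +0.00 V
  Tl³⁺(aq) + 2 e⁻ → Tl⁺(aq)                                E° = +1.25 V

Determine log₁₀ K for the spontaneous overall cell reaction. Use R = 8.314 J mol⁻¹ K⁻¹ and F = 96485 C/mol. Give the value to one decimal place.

39.6

Cathode: Tl³⁺/Tl⁺; anode: H⁺/H₂. E°cell = (+1.25) − (+0.00) = +1.25 V, with n = 2.
ΔG° = −nFE° = −RT ln K, so ln K = nFE°/(RT) = (2)(96485)(+1.25) / ((8.314)(318)) = 91.235.
log₁₀ K = 91.235 / ln 10 = 39.6.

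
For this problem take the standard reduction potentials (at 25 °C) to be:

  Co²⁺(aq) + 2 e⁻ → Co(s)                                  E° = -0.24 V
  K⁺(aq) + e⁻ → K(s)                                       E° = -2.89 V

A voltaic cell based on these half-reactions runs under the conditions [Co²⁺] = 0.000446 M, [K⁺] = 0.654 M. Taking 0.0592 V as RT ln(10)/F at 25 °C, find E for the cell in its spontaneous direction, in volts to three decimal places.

+2.562 V

Co²⁺/Co is the cathode (higher E°), K⁺/K the anode: E°cell = -0.24 − (-2.89) = +2.65 V, n = 2.
Overall: Co²⁺(aq) + 2 K(s) → Co(s) + 2 K⁺(aq)
Q = [K⁺]^2 / ([Co²⁺]); log Q = 2.982.
E = E° − (0.0592/n) log Q = +2.65 − (0.0592/2)(2.982) = +2.562 V.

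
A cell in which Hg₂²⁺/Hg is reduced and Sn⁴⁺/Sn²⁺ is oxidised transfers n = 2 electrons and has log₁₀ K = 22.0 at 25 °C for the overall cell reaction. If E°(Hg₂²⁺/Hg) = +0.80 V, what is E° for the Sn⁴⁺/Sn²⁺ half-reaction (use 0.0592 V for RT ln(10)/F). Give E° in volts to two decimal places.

+0.15 V

E°cell = (0.0592/n)·log K = (0.0592/2)(22.0) = +0.651 V.
Since Hg₂²⁺/Hg is the cathode and Sn⁴⁺/Sn²⁺ the anode, E°cell = E°(Hg₂²⁺/Hg) − E°(Sn⁴⁺/Sn²⁺).
So E°(Sn⁴⁺/Sn²⁺) = E°(Hg₂²⁺/Hg) − E°cell = (+0.80) − (+0.651) = +0.15 V.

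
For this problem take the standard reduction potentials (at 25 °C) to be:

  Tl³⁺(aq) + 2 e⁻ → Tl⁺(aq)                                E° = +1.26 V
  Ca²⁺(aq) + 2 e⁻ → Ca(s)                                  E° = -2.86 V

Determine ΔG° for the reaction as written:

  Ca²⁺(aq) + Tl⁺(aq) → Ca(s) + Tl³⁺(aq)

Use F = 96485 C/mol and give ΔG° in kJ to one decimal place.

+795.0 kJ

As written, Ca²⁺/Ca is reduced (cathode) and Tl³⁺/Tl⁺ is oxidised (anode), so E°cell = (-2.86) − (+1.26) = -4.12 V.
Balancing electrons gives n = 2.
ΔG° = −nFE° = −(2)(96485)(-4.12) = 795,036 J = +795.0 kJ.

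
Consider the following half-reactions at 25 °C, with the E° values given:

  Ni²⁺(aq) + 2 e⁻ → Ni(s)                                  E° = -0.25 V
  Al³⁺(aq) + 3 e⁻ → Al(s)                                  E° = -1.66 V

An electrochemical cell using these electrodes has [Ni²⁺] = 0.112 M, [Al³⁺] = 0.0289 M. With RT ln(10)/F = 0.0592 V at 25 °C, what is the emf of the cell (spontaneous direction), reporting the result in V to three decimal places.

+1.412 V

Ni²⁺/Ni is the cathode (higher E°), Al³⁺/Al the anode: E°cell = -0.25 − (-1.66) = +1.41 V, n = 6.
Overall: 3 Ni²⁺(aq) + 2 Al(s) → 3 Ni(s) + 2 Al³⁺(aq)
Q = [Al³⁺]^2 / ([Ni²⁺]^3); log Q = -0.226.
E = E° − (0.0592/n) log Q = +1.41 − (0.0592/6)(-0.226) = +1.412 V.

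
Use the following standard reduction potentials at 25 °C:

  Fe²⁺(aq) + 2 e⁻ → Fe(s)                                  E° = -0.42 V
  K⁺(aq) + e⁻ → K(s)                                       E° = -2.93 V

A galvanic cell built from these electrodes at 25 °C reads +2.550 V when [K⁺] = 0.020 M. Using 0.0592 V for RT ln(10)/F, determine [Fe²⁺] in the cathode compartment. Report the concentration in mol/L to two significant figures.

0.0090 M

Fe²⁺/Fe is the cathode, K⁺/K the anode: E°cell = +2.51 V, n = 2.
Overall reaction: Fe²⁺(aq) + 2 K(s) → Fe(s) + 2 K⁺(aq); Q = [K⁺]^2/[Fe²⁺]^1.
From E = E° − (0.0592/n) log Q: log Q = (E° − E)·n/0.0592 = (+2.51 − (+2.550))·2/0.0592 = -1.3514.
So 1·log[Fe²⁺] = 2·log(0.02) − log Q = -3.3979 − (-1.3514) = -2.0465; [Fe²⁺] = 10^(-2.0465) ≈ 0.0090 M.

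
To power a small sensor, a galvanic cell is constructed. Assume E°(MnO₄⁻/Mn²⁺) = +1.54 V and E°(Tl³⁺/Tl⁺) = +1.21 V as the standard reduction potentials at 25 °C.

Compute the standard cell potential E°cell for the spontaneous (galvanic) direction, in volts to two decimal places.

+0.33 V

The MnO₄⁻/Mn²⁺ couple has the higher reduction potential, so it is the cathode; Tl³⁺/Tl⁺ is oxidised at the anode.
E°cell = E°(cathode) − E°(anode) = (+1.54) − (+1.21) = +0.33 V.
Since E°cell > 0, the reaction is spontaneous under standard conditions.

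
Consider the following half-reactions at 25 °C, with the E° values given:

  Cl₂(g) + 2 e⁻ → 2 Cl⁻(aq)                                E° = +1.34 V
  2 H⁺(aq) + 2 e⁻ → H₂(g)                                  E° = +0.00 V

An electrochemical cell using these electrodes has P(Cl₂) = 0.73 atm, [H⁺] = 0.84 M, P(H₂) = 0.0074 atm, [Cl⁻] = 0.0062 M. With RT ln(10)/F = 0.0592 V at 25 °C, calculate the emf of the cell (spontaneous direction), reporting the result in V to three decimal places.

+1.408 V

Cl₂/Cl⁻ is the cathode (higher E°), H⁺/H₂ the anode: E°cell = +1.34 − (+0.00) = +1.34 V, n = 2.
Overall: Cl₂(g) + H₂(g) → 2 Cl⁻(aq) + 2 H⁺(aq)
Q = [Cl⁻]^2·[H⁺]^2 / (P(Cl₂)·P(H₂)); log Q = -2.299.
E = E° − (0.0592/n) log Q = +1.34 − (0.0592/2)(-2.299) = +1.408 V.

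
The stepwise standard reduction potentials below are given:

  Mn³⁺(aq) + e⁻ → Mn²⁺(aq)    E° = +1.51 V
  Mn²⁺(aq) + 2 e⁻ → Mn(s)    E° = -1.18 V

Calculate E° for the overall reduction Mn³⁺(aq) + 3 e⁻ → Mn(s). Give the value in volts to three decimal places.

-0.283 V

Standard free energies of sequential steps add: ΔG°₃ = ΔG°₁ + ΔG°₂, so n₃E°₃ = n₁E°₁ + n₂E°₂.
E°₃ = (1×+1.51 + 2×-1.18) / 3 = (-0.850) / 3 = -0.283 V.
Simply averaging or adding the two E° values would be wrong; the electron-weighted sum is required.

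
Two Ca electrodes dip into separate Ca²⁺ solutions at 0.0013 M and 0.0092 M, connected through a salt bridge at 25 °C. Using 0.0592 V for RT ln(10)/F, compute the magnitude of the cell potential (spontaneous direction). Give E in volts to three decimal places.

+0.025 V

For a concentration cell E°cell = 0. The 0.0092 M side is the cathode (reduction is favoured where [Ca²⁺] is higher).
With n = 2, E = −(0.0592/2) log([Ca²⁺]ₐₙ/[Ca²⁺]꜀ₐₜ) = −(0.0592/2) log(0.0013/0.0092) = −(0.0592/2)(-0.850) = +0.025 V.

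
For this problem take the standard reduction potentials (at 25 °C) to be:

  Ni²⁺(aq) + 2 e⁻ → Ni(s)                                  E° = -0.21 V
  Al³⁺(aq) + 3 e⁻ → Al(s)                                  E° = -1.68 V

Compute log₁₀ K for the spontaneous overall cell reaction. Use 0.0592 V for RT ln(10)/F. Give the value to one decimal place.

149.0

Cathode: Ni²⁺/Ni; anode: Al³⁺/Al. E°cell = +1.47 V, n = 6.
log K = nE°cell / 0.0592 = (6)(+1.47) / 0.0592 = 149.0.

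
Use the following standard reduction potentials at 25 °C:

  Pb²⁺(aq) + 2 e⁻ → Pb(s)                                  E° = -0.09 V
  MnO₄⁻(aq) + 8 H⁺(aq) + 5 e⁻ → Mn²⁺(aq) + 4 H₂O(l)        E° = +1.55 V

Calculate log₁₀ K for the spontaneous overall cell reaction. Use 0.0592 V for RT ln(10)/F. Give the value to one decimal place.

Cathode: MnO₄⁻/Mn²⁺; anode: Pb²⁺/Pb. E°cell = +1.64 V, n = 10.
log K = nE°cell / 0.0592 = (10)(+1.64) / 0.0592 = 277.0.

277.0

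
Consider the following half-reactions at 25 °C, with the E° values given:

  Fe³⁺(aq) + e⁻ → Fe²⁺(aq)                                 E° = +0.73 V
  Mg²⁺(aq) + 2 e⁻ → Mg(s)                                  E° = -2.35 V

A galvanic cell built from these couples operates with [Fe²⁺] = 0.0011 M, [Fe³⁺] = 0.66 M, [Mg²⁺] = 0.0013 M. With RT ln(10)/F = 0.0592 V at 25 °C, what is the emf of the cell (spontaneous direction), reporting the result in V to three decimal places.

+3.330 V

Fe³⁺/Fe²⁺ is the cathode (higher E°), Mg²⁺/Mg the anode: E°cell = +0.73 − (-2.35) = +3.08 V, n = 2.
Overall: 2 Fe³⁺(aq) + Mg(s) → 2 Fe²⁺(aq) + Mg²⁺(aq)
Q = [Fe²⁺]^2·[Mg²⁺] / ([Fe³⁺]^2); log Q = -8.442.
E = E° − (0.0592/n) log Q = +3.08 − (0.0592/2)(-8.442) = +3.330 V.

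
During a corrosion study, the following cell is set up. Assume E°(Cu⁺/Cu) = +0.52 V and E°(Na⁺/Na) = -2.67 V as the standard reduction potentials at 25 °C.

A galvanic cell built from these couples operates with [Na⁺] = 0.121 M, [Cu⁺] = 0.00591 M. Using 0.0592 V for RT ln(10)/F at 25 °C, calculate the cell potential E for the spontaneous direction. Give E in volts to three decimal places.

Cu⁺/Cu is the cathode (higher E°), Na⁺/Na the anode: E°cell = +0.52 − (-2.67) = +3.19 V, n = 1.
Overall: Cu⁺(aq) + Na(s) → Cu(s) + Na⁺(aq)
Q = [Na⁺] / ([Cu⁺]); log Q = 1.311.
E = E° − (0.0592/n) log Q = +3.19 − (0.0592/1)(1.311) = +3.112 V.

+3.112 V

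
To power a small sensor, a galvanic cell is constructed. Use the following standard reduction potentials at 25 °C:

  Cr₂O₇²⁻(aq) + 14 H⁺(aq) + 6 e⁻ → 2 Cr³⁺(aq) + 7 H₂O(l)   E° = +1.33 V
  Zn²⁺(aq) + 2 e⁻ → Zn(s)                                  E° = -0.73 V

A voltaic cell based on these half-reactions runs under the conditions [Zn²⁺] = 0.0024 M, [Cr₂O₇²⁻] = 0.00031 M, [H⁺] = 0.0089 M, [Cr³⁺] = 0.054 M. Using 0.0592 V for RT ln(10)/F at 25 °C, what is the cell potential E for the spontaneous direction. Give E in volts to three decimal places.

Cr₂O₇²⁻/Cr³⁺ is the cathode (higher E°), Zn²⁺/Zn the anode: E°cell = +1.33 − (-0.73) = +2.06 V, n = 6.
Overall: Cr₂O₇²⁻(aq) + 14 H⁺(aq) + 3 Zn(s) → 2 Cr³⁺(aq) + 7 H₂O(l) + 3 Zn²⁺(aq)
Q = [Cr³⁺]^2·[Zn²⁺]^3 / ([Cr₂O₇²⁻]·[H⁺]^14); log Q = 21.823.
E = E° − (0.0592/n) log Q = +2.06 − (0.0592/6)(21.823) = +1.845 V.

+1.845 V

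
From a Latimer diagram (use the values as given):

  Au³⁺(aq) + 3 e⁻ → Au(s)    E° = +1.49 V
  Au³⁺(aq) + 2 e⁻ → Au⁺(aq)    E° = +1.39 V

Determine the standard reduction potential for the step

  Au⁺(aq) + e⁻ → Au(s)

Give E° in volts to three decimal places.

+1.690 V

Sequential free energies add, so n₃E°₃ = n₁E°₁ + n₂E°₂.
With n₃ = 3, and the known step contributing 2×(+1.39) V, the unknown satisfies 1·E° = 3×(+1.49) − 2×(+1.39) = +1.690.
E° = +1.690 / 1 = +1.690 V.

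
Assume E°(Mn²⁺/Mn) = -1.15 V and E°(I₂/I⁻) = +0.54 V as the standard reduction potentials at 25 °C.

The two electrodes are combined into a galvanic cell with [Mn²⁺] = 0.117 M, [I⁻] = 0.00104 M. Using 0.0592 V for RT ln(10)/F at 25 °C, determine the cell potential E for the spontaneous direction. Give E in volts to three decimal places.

+1.894 V

I₂/I⁻ is the cathode (higher E°), Mn²⁺/Mn the anode: E°cell = +0.54 − (-1.15) = +1.69 V, n = 2.
Overall: I₂(s) + Mn(s) → 2 I⁻(aq) + Mn²⁺(aq)
Q = [I⁻]^2·[Mn²⁺]; log Q = -6.898.
E = E° − (0.0592/n) log Q = +1.69 − (0.0592/2)(-6.898) = +1.894 V.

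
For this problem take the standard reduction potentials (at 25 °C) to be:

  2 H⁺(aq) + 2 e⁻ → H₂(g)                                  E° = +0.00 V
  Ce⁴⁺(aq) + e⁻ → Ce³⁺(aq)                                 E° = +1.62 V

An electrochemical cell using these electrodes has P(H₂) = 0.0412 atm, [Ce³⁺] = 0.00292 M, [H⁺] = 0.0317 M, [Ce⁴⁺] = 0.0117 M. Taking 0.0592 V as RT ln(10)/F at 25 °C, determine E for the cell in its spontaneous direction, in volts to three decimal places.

Ce⁴⁺/Ce³⁺ is the cathode (higher E°), H⁺/H₂ the anode: E°cell = +1.62 − (+0.00) = +1.62 V, n = 2.
Overall: 2 Ce⁴⁺(aq) + H₂(g) → 2 Ce³⁺(aq) + 2 H⁺(aq)
Q = [Ce³⁺]^2·[H⁺]^2 / ([Ce⁴⁺]^2·P(H₂)); log Q = -2.818.
E = E° − (0.0592/n) log Q = +1.62 − (0.0592/2)(-2.818) = +1.703 V.

+1.703 V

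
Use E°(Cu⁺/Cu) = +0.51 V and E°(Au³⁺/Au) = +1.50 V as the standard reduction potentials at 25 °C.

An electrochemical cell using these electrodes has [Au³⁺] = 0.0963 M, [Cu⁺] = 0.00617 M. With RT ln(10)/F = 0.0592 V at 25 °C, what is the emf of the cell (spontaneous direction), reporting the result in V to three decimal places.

+1.101 V

Au³⁺/Au is the cathode (higher E°), Cu⁺/Cu the anode: E°cell = +1.50 − (+0.51) = +0.99 V, n = 3.
Overall: Au³⁺(aq) + 3 Cu(s) → Au(s) + 3 Cu⁺(aq)
Q = [Cu⁺]^3 / ([Au³⁺]); log Q = -5.613.
E = E° − (0.0592/n) log Q = +0.99 − (0.0592/3)(-5.613) = +1.101 V.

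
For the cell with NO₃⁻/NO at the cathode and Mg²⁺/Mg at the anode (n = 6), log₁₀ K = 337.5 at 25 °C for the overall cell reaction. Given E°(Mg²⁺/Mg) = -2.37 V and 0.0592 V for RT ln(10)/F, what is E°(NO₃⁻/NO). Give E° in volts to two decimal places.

E°cell = (0.0592/n)·log K = (0.0592/6)(337.5) = +3.330 V.
Since NO₃⁻/NO is the cathode and Mg²⁺/Mg the anode, E°cell = E°(NO₃⁻/NO) − E°(Mg²⁺/Mg).
So E°(NO₃⁻/NO) = E°cell + E°(Mg²⁺/Mg) = +3.330 + (-2.37) = +0.96 V.

+0.96 V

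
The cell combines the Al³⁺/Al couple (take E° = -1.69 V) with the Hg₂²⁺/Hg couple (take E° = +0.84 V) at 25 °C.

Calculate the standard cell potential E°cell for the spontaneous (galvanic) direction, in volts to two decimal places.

The Hg₂²⁺/Hg couple has the higher reduction potential, so it is the cathode; Al³⁺/Al is oxidised at the anode.
E°cell = E°(cathode) − E°(anode) = (+0.84) − (-1.69) = +2.53 V.
Since E°cell > 0, the reaction is spontaneous under standard conditions.

+2.53 V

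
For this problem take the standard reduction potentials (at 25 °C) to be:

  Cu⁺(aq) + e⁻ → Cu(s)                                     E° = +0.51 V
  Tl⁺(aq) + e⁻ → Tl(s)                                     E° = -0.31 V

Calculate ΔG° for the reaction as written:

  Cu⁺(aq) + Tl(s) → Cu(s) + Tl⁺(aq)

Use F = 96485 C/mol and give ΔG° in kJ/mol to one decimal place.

As written, Cu⁺/Cu is reduced (cathode) and Tl⁺/Tl is oxidised (anode), so E°cell = (+0.51) − (-0.31) = +0.82 V.
Balancing electrons gives n = 1.
ΔG° = −nFE° = −(1)(96485)(+0.82) = -79,118 J = -79.1 kJ/mol.

-79.1 kJ/mol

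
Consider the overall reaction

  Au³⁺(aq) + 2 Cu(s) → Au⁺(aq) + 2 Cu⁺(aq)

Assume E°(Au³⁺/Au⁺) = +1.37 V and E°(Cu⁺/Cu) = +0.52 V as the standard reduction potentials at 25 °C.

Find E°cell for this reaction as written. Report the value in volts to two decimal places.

The Au³⁺/Au⁺ couple has the higher reduction potential, so it is the cathode; Cu⁺/Cu is oxidised at the anode.
E°cell = E°(cathode) − E°(anode) = (+1.37) − (+0.52) = +0.85 V.
Since E°cell > 0, the reaction is spontaneous under standard conditions.

+0.85 V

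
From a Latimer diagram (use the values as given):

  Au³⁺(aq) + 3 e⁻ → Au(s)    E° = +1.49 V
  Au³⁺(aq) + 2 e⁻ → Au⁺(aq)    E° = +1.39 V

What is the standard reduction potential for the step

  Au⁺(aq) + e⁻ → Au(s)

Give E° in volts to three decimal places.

Sequential free energies add, so n₃E°₃ = n₁E°₁ + n₂E°₂.
With n₃ = 3, and the known step contributing 2×(+1.39) V, the unknown satisfies 1·E° = 3×(+1.49) − 2×(+1.39) = +1.690.
E° = +1.690 / 1 = +1.690 V.

+1.690 V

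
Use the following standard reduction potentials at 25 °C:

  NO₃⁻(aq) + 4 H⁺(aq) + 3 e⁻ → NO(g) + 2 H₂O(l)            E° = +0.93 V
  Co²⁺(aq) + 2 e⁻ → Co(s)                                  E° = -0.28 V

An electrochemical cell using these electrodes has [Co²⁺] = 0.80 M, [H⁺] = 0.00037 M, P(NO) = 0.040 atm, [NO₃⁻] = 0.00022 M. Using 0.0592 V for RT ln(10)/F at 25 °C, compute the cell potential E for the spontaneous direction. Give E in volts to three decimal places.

+0.897 V

NO₃⁻/NO is the cathode (higher E°), Co²⁺/Co the anode: E°cell = +0.93 − (-0.28) = +1.21 V, n = 6.
Overall: 2 NO₃⁻(aq) + 8 H⁺(aq) + 3 Co(s) → 2 NO(g) + 4 H₂O(l) + 3 Co²⁺(aq)
Q = P(NO)^2·[Co²⁺]^3 / ([NO₃⁻]^2·[H⁺]^8); log Q = 31.683.
E = E° − (0.0592/n) log Q = +1.21 − (0.0592/6)(31.683) = +0.897 V.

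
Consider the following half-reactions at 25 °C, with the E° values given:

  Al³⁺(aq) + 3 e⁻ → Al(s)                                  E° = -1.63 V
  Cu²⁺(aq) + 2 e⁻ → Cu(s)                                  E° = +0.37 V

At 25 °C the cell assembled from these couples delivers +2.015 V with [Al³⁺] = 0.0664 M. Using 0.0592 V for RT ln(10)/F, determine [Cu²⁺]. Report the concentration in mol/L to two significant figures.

Cu²⁺/Cu is the cathode, Al³⁺/Al the anode: E°cell = +2.00 V, n = 6.
Overall reaction: 3 Cu²⁺(aq) + 2 Al(s) → 3 Cu(s) + 2 Al³⁺(aq); Q = [Al³⁺]^2/[Cu²⁺]^3.
From E = E° − (0.0592/n) log Q: log Q = (E° − E)·n/0.0592 = (+2.00 − (+2.015))·6/0.0592 = -1.5203.
So 3·log[Cu²⁺] = 2·log(0.0664) − log Q = -2.3557 − (-1.5203) = -0.8354; log[Cu²⁺] = -0.8354 / 3 = -0.2785; [Cu²⁺] = 10^(-0.2785) ≈ 0.53 M.

0.53 M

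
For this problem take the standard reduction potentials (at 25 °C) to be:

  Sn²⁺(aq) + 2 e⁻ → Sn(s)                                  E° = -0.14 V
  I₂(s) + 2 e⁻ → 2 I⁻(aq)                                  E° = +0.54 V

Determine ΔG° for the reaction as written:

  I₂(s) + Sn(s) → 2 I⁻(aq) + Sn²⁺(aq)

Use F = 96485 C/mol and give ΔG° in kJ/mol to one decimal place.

-131.2 kJ/mol

As written, I₂/I⁻ is reduced (cathode) and Sn²⁺/Sn is oxidised (anode), so E°cell = (+0.54) − (-0.14) = +0.68 V.
Balancing electrons gives n = 2.
ΔG° = −nFE° = −(2)(96485)(+0.68) = -131,220 J = -131.2 kJ/mol.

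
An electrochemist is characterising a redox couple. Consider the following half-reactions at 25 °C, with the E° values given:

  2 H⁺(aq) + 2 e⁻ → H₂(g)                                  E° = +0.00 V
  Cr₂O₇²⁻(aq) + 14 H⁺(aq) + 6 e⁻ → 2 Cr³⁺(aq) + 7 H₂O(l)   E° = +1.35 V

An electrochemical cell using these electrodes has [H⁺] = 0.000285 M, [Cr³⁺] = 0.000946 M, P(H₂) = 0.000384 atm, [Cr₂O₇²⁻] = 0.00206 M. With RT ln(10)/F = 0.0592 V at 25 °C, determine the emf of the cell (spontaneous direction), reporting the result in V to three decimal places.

Cr₂O₇²⁻/Cr³⁺ is the cathode (higher E°), H⁺/H₂ the anode: E°cell = +1.35 − (+0.00) = +1.35 V, n = 6.
Overall: Cr₂O₇²⁻(aq) + 8 H⁺(aq) + 3 H₂(g) → 2 Cr³⁺(aq) + 7 H₂O(l)
Q = [Cr³⁺]^2 / ([Cr₂O₇²⁻]·[H⁺]^8·P(H₂)^3); log Q = 35.246.
E = E° − (0.0592/n) log Q = +1.35 − (0.0592/6)(35.246) = +1.002 V.

+1.002 V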